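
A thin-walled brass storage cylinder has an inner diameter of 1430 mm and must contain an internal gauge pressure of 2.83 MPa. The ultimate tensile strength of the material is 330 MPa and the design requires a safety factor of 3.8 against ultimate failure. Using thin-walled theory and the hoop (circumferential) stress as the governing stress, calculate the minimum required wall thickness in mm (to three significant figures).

t = 23.3 mm

σ_allow = 330/3.8 = 86.84 MPa.
Hoop stress σ_h = pD/(2t), so t = pD/(2σ_allow) = 2.83×1430/(2×86.84) = 23.30 mm.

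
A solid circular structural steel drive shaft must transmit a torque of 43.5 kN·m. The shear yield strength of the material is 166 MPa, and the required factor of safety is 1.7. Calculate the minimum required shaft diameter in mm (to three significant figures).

Allowable shear stress τ_allow = 166/1.7 = 97.65 MPa.
For a solid shaft τ = 16T/(πd³), so d³ = 16T/(π τ_allow) = 16×4.3500×10^7/(π×97.65) = 2.269×10^6 mm³.
d = (2.269×10^6)^(1/3) = 131.4 mm.

d = 131 mm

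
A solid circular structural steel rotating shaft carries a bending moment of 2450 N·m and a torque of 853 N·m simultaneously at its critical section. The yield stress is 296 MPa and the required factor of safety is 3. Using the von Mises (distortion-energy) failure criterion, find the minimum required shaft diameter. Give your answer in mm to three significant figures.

d = 64.2 mm

σ_allow = σ_y/n = 296/3 = 98.67 MPa.
For a solid shaft σ_b = 32M/(πd³) and τ = 16T/(πd³), so the von Mises stress is σ' = (16/πd³)·√(4M²+3T²).
√(4M²+3T²) = √(4×(2.450×10^6)² + 3×(853000)²) = 5.118×10^6 N·mm.
d³ = 16×5.118×10^6/(π×98.67) = 264200 mm³.
d = 64.16 mm.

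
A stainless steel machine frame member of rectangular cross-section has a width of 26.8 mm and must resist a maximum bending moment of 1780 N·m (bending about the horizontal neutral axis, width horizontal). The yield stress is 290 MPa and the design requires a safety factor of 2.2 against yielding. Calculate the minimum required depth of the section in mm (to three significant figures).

σ_allow = 290/2.2 = 131.8 MPa.
For a rectangular section σ = 6M/(bh²), so h² = 6M/(b σ_allow) = 6×1780000/(26.8×131.8) = 3023 mm².
h = 54.98 mm.

h = 55.0 mm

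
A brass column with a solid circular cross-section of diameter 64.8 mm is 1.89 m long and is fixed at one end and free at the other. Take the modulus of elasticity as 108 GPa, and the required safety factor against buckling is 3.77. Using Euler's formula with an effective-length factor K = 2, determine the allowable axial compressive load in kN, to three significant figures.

I = πd⁴/64 = π×64.8⁴/64 = 865500 mm⁴.
Effective length L_e = KL = 2×1.89 m = 3780 mm.
Euler critical load P_cr = π²EI/L_e² = π²×108000×865500/3780² = 64570 N.
P_allow = P_cr/n = 64570/3.77 = 17130 N.

P_allow = 17.1 kN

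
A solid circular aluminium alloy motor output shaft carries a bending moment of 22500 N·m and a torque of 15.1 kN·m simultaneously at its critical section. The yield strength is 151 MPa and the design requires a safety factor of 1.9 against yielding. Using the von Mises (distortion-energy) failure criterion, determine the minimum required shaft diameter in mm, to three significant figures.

σ_allow = σ_y/n = 151/1.9 = 79.47 MPa.
For a solid shaft σ_b = 32M/(πd³) and τ = 16T/(πd³), so the von Mises stress is σ' = (16/πd³)·√(4M²+3T²).
√(4M²+3T²) = √(4×(2.250×10^7)² + 3×(1.510×10^7)²) = 5.205×10^7 N·mm.
d³ = 16×5.205×10^7/(π×79.47) = 3.335×10^6 mm³.
d = 149.4 mm.

d = 149 mm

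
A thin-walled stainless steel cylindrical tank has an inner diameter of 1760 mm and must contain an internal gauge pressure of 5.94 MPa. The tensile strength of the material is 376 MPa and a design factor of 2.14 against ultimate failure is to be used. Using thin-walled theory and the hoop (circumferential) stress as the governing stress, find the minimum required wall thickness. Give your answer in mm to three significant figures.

σ_allow = 376/2.14 = 175.7 MPa.
Hoop stress σ_h = pD/(2t), so t = pD/(2σ_allow) = 5.94×1760/(2×175.7) = 29.75 mm.

t = 29.8 mm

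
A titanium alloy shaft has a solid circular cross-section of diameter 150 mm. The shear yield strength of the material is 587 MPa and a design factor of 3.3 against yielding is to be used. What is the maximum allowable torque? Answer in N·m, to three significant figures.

T_allow = 1.18×10^5 N·m

τ_allow = 587/3.3 = 177.9 MPa.
For a solid shaft T_allow = τ_allow·πd³/16; πd³/16 = π×150³/16 = 662700 mm³.
T_allow = 177.9×662700 = 1.179×10^8 N·mm = 117900 N·m.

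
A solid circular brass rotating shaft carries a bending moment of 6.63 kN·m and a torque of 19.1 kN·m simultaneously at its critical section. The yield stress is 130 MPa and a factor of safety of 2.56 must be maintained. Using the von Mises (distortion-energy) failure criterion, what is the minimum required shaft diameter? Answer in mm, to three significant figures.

d = 153 mm

σ_allow = σ_y/n = 130/2.56 = 50.78 MPa.
For a solid shaft σ_b = 32M/(πd³) and τ = 16T/(πd³), so the von Mises stress is σ' = (16/πd³)·√(4M²+3T²).
√(4M²+3T²) = √(4×(6.630×10^6)² + 3×(1.910×10^7)²) = 3.564×10^7 N·mm.
d³ = 16×3.564×10^7/(π×50.78) = 3.574×10^6 mm³.
d = 152.9 mm.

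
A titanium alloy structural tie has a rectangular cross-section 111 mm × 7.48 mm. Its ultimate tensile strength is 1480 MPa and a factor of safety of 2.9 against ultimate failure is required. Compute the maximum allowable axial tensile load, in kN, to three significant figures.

σ_allow = 1480/2.9 = 510.3 MPa.
A = 111×7.48 = 830.3 mm².
F_allow = σ_allow × A = 510.3×830.3 = 423700 N.

F_allow = 424 kN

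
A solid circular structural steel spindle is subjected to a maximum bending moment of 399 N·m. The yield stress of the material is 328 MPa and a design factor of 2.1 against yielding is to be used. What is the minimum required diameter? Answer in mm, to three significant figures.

d = 29.6 mm

σ_allow = 328/2.1 = 156.2 MPa.
For a solid circular section σ = 32M/(πd³), so d³ = 32M/(π σ_allow) = 32×399000/(π×156.2) = 26020 mm³.
d = 29.63 mm.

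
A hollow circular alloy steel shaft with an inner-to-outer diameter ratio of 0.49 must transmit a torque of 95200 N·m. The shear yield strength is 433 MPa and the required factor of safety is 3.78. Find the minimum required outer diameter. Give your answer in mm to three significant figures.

τ_allow = 433/3.78 = 114.6 MPa.
For a hollow shaft τ = 16T/[πd_o³(1−k⁴)] with k = 0.49, so 1−k⁴ = 0.9424.
d_o³ = 16T/[π τ_allow (1−k⁴)] = 16×9.5200×10^7/(π×114.6×0.9424) = 4.492×10^6 mm³.
d_o = 165.0 mm.

d_o = 165 mm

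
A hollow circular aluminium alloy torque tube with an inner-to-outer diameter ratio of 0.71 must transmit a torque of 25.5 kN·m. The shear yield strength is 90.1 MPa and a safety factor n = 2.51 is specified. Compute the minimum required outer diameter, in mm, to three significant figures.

τ_allow = 90.1/2.51 = 35.90 MPa.
For a hollow shaft τ = 16T/[πd_o³(1−k⁴)] with k = 0.71, so 1−k⁴ = 0.7459.
d_o³ = 16T/[π τ_allow (1−k⁴)] = 16×2.5500×10^7/(π×35.90×0.7459) = 4.851×10^6 mm³.
d_o = 169.3 mm.

d_o = 169 mm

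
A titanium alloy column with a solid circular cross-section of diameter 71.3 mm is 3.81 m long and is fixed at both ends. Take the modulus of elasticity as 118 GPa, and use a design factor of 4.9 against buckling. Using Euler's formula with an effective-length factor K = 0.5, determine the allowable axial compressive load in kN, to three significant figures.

P_allow = 83.1 kN

I = πd⁴/64 = π×71.3⁴/64 = 1.269×10^6 mm⁴.
Effective length L_e = KL = 0.5×3.81 m = 1905 mm.
Euler critical load P_cr = π²EI/L_e² = π²×118000×1.269×10^6/1905² = 407100 N.
P_allow = P_cr/n = 407100/4.9 = 83090 N.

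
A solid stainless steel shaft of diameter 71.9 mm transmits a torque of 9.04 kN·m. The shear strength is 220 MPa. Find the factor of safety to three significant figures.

τ = 16T/(πd³) = 16×9040000/(π×71.9³) = 123.9 MPa.
n = τ_limit/τ = 220/123.9 = 1.776.

n = 1.78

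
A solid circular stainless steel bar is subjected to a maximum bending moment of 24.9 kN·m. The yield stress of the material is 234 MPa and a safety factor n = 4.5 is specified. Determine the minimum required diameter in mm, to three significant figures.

σ_allow = 234/4.5 = 52.00 MPa.
For a solid circular section σ = 32M/(πd³), so d³ = 32M/(π σ_allow) = 32×2.4900×10^7/(π×52.00) = 4.877×10^6 mm³.
d = 169.6 mm.

d = 170 mm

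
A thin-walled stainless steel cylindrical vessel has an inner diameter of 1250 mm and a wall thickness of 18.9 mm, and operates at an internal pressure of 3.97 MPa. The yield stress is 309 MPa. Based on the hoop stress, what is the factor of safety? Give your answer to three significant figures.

n = 2.35

σ_h = pD/(2t) = 3.97×1250/(2×18.9) = 131.3 MPa.
n = 309/131.3 = 2.354.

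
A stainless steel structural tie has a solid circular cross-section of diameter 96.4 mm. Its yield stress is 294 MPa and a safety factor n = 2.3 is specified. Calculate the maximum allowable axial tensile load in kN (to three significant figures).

F_allow = 933 kN

σ_allow = 294/2.3 = 127.8 MPa.
A = πd²/4 = π×96.4²/4 = 7299 mm².
F_allow = σ_allow × A = 127.8×7299 = 933000 N.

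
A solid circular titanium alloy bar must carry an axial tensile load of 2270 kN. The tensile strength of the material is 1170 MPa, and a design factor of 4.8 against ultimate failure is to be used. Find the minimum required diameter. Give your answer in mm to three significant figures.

d = 109 mm

Allowable stress σ_allow = 1170/4.8 = 243.8 MPa.
Required area A = F/σ_allow = 2270000/243.8 = 9313 mm².
A = πd²/4 → d = √(4A/π) = 108.9 mm.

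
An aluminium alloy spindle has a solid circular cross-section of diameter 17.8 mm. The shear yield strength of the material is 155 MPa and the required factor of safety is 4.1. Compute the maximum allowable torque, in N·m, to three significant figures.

T_allow = 41.9 N·m

τ_allow = 155/4.1 = 37.80 MPa.
For a solid shaft T_allow = τ_allow·πd³/16; πd³/16 = π×17.8³/16 = 1107 mm³.
T_allow = 37.80×1107 = 41860 N·mm = 41.86 N·m.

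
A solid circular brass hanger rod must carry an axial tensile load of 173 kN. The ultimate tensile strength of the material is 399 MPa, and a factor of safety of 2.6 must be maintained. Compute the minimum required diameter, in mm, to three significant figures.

Allowable stress σ_allow = 399/2.6 = 153.5 MPa.
Required area A = F/σ_allow = 173000/153.5 = 1127 mm².
A = πd²/4 → d = √(4A/π) = 37.89 mm.

d = 37.9 mm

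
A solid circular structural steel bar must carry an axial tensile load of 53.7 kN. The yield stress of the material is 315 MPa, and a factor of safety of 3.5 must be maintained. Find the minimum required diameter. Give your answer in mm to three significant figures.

Allowable stress σ_allow = 315/3.5 = 90.00 MPa.
Required area A = F/σ_allow = 53700/90.00 = 596.7 mm².
A = πd²/4 → d = √(4A/π) = 27.56 mm.

d = 27.6 mm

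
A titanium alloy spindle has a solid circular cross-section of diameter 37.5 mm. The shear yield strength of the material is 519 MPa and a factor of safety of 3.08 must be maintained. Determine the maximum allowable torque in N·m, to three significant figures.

T_allow = 1740 N·m

τ_allow = 519/3.08 = 168.5 MPa.
For a solid shaft T_allow = τ_allow·πd³/16; πd³/16 = π×37.5³/16 = 10350 mm³.
T_allow = 168.5×10350 = 1.745×10^6 N·mm = 1745 N·m.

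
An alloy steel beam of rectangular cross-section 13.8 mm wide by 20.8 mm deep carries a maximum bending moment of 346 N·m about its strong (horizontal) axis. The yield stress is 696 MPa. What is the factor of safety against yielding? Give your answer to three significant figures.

n = 2.00

Section modulus S = bh²/6 = 13.8×20.8²/6 = 995.1 mm³.
σ = M/S = 346000/995.1 = 347.7 MPa.
n = 696/347.7 = 2.002.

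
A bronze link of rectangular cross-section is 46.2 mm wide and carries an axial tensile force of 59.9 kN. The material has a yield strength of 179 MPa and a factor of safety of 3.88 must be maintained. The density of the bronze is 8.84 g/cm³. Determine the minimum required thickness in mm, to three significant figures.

t = 28.1 mm

σ_allow = 179/3.88 = 46.13 MPa.
Required area A = F/σ_allow = 59900/46.13 = 1298 mm².
t = A/w = 1298/46.2 = 28.10 mm.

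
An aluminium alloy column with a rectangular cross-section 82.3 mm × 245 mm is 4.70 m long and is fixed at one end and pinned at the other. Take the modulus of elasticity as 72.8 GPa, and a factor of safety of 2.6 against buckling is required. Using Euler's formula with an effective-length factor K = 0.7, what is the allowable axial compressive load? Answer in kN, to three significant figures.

Buckling occurs about the weak axis: I_min = h·b³/12 = 245×82.3³/12 = 1.138×10^7 mm⁴ (b = 82.3 mm is the smaller dimension).
Effective length L_e = KL = 0.7×4.70 m = 3290 mm.
Euler critical load P_cr = π²EI/L_e² = π²×72800×1.138×10^7/3290² = 755500 N.
P_allow = P_cr/n = 755500/2.6 = 290600 N.

P_allow = 291 kN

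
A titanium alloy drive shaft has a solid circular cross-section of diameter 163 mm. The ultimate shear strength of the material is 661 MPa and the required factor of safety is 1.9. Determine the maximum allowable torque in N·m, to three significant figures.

τ_allow = 661/1.9 = 347.9 MPa.
For a solid shaft T_allow = τ_allow·πd³/16; πd³/16 = π×163³/16 = 850300 mm³.
T_allow = 347.9×850300 = 2.958×10^8 N·mm = 295800 N·m.

T_allow = 2.96×10^5 N·m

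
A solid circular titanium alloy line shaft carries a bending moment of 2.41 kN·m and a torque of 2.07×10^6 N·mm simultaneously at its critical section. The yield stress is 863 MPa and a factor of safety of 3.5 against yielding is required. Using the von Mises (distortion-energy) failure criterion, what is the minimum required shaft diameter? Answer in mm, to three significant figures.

d = 49.9 mm

σ_allow = σ_y/n = 863/3.5 = 246.6 MPa.
For a solid shaft σ_b = 32M/(πd³) and τ = 16T/(πd³), so the von Mises stress is σ' = (16/πd³)·√(4M²+3T²).
√(4M²+3T²) = √(4×(2.410×10^6)² + 3×(2.070×10^6)²) = 6.007×10^6 N·mm.
d³ = 16×6.007×10^6/(π×246.6) = 124100 mm³.
d = 49.88 mm.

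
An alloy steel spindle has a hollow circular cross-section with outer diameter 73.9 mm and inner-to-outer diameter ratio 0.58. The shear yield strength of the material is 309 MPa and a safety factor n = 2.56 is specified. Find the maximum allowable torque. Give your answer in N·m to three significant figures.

τ_allow = 309/2.56 = 120.7 MPa.
For a hollow shaft T_allow = τ_allow·πd_o³(1−k⁴)/16 with 1−k⁴ = 0.8868, so πd_o³(1−k⁴)/16 = 70280 mm³.
T_allow = 120.7×70280 = 8.483×10^6 N·mm = 8483 N·m.

T_allow = 8480 N·m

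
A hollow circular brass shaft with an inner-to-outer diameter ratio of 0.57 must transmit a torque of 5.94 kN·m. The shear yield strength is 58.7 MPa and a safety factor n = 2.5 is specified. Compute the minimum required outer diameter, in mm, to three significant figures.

d_o = 113 mm

τ_allow = 58.7/2.5 = 23.48 MPa.
For a hollow shaft τ = 16T/[πd_o³(1−k⁴)] with k = 0.57, so 1−k⁴ = 0.8944.
d_o³ = 16T/[π τ_allow (1−k⁴)] = 16×5940000/(π×23.48×0.8944) = 1.440×10^6 mm³.
d_o = 112.9 mm.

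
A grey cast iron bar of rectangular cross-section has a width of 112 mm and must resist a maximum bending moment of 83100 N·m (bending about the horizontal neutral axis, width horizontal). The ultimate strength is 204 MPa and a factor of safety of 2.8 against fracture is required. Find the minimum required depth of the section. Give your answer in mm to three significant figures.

σ_allow = 204/2.8 = 72.86 MPa.
For a rectangular section σ = 6M/(bh²), so h² = 6M/(b σ_allow) = 6×8.3100×10^7/(112×72.86) = 61100 mm².
h = 247.2 mm.

h = 247 mm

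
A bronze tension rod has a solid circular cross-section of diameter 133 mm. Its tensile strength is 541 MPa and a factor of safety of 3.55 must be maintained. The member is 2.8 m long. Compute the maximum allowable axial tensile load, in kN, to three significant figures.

σ_allow = 541/3.55 = 152.4 MPa.
A = πd²/4 = π×133²/4 = 13890 mm².
F_allow = σ_allow × A = 152.4×13890 = 2.117×10^6 N.

F_allow = 2120 kN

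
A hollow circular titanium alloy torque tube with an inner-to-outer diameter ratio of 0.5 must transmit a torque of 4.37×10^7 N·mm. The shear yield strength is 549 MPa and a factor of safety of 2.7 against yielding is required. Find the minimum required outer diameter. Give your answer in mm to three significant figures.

τ_allow = 549/2.7 = 203.3 MPa.
For a hollow shaft τ = 16T/[πd_o³(1−k⁴)] with k = 0.5, so 1−k⁴ = 0.9375.
d_o³ = 16T/[π τ_allow (1−k⁴)] = 16×4.3700×10^7/(π×203.3×0.9375) = 1.168×10^6 mm³.
d_o = 105.3 mm.

d_o = 105 mm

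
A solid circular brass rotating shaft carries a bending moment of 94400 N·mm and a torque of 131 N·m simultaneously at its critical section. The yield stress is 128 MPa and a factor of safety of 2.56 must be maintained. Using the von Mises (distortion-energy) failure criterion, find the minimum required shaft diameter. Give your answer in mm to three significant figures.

σ_allow = σ_y/n = 128/2.56 = 50.00 MPa.
For a solid shaft σ_b = 32M/(πd³) and τ = 16T/(πd³), so the von Mises stress is σ' = (16/πd³)·√(4M²+3T²).
√(4M²+3T²) = √(4×(94400)² + 3×(131000)²) = 295200 N·mm.
d³ = 16×295200/(π×50.00) = 30070 mm³.
d = 31.10 mm.

d = 31.1 mm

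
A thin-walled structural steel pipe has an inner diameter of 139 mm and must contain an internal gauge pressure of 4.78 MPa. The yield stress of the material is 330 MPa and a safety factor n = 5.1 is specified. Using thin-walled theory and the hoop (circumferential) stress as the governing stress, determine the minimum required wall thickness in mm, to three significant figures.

σ_allow = 330/5.1 = 64.71 MPa.
Hoop stress σ_h = pD/(2t), so t = pD/(2σ_allow) = 4.78×139/(2×64.71) = 5.134 mm.

t = 5.13 mm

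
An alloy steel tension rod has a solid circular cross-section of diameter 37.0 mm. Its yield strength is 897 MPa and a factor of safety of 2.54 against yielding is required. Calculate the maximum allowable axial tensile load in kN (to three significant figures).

F_allow = 380 kN

σ_allow = 897/2.54 = 353.1 MPa.
A = πd²/4 = π×37.0²/4 = 1075 mm².
F_allow = σ_allow × A = 353.1×1075 = 379700 N.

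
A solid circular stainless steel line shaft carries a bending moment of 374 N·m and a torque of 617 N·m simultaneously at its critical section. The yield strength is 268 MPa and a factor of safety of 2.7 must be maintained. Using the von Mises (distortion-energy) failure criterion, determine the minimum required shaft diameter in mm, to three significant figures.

σ_allow = σ_y/n = 268/2.7 = 99.26 MPa.
For a solid shaft σ_b = 32M/(πd³) and τ = 16T/(πd³), so the von Mises stress is σ' = (16/πd³)·√(4M²+3T²).
√(4M²+3T²) = √(4×(374000)² + 3×(617000)²) = 1.304×10^6 N·mm.
d³ = 16×1.304×10^6/(π×99.26) = 66930 mm³.
d = 40.60 mm.

d = 40.6 mm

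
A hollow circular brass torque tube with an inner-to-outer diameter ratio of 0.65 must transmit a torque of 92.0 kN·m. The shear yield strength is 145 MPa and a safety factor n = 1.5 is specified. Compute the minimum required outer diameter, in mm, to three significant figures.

d_o = 181 mm

τ_allow = 145/1.5 = 96.67 MPa.
For a hollow shaft τ = 16T/[πd_o³(1−k⁴)] with k = 0.65, so 1−k⁴ = 0.8215.
d_o³ = 16T/[π τ_allow (1−k⁴)] = 16×9.2000×10^7/(π×96.67×0.8215) = 5.900×10^6 mm³.
d_o = 180.7 mm.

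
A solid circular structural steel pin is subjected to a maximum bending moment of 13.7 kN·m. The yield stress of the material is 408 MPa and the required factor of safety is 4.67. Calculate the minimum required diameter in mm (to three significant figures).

σ_allow = 408/4.67 = 87.37 MPa.
For a solid circular section σ = 32M/(πd³), so d³ = 32M/(π σ_allow) = 32×1.3700×10^7/(π×87.37) = 1.597×10^6 mm³.
d = 116.9 mm.

d = 117 mm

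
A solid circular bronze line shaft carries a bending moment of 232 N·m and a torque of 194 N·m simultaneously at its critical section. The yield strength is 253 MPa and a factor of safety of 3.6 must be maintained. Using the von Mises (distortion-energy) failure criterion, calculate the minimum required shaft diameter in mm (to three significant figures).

σ_allow = σ_y/n = 253/3.6 = 70.28 MPa.
For a solid shaft σ_b = 32M/(πd³) and τ = 16T/(πd³), so the von Mises stress is σ' = (16/πd³)·√(4M²+3T²).
√(4M²+3T²) = √(4×(232000)² + 3×(194000)²) = 572900 N·mm.
d³ = 16×572900/(π×70.28) = 41520 mm³.
d = 34.63 mm.

d = 34.6 mm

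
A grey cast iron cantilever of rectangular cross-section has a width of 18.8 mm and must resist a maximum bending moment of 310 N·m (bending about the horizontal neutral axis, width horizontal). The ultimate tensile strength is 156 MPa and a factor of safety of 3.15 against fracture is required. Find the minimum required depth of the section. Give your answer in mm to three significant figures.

σ_allow = 156/3.15 = 49.52 MPa.
For a rectangular section σ = 6M/(bh²), so h² = 6M/(b σ_allow) = 6×310000/(18.8×49.52) = 1998 mm².
h = 44.70 mm.

h = 44.7 mm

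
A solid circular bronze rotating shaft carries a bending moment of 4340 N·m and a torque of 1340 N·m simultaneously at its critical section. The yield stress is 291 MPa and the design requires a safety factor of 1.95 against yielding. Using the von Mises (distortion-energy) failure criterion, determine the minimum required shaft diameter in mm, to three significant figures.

σ_allow = σ_y/n = 291/1.95 = 149.2 MPa.
For a solid shaft σ_b = 32M/(πd³) and τ = 16T/(πd³), so the von Mises stress is σ' = (16/πd³)·√(4M²+3T²).
√(4M²+3T²) = √(4×(4.340×10^6)² + 3×(1.340×10^6)²) = 8.985×10^6 N·mm.
d³ = 16×8.985×10^6/(π×149.2) = 306600 mm³.
d = 67.43 mm.

d = 67.4 mm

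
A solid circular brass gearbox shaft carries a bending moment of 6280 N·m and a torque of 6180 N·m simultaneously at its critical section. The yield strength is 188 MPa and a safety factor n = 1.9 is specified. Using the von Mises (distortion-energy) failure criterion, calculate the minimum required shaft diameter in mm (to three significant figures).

σ_allow = σ_y/n = 188/1.9 = 98.95 MPa.
For a solid shaft σ_b = 32M/(πd³) and τ = 16T/(πd³), so the von Mises stress is σ' = (16/πd³)·√(4M²+3T²).
√(4M²+3T²) = √(4×(6.280×10^6)² + 3×(6.180×10^6)²) = 1.650×10^7 N·mm.
d³ = 16×1.650×10^7/(π×98.95) = 849400 mm³.
d = 94.70 mm.

d = 94.7 mm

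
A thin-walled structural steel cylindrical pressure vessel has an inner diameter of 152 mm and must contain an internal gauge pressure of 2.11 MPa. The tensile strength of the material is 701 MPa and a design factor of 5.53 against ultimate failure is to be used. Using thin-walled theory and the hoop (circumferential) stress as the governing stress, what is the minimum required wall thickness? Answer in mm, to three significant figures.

t = 1.27 mm

σ_allow = 701/5.53 = 126.8 MPa.
Hoop stress σ_h = pD/(2t), so t = pD/(2σ_allow) = 2.11×152/(2×126.8) = 1.265 mm.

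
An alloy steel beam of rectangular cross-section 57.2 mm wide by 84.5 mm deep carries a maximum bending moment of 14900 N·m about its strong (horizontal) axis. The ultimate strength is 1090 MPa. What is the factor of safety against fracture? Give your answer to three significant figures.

Section modulus S = bh²/6 = 57.2×84.5²/6 = 68070 mm³.
σ = M/S = 1.4900×10^7/68070 = 218.9 MPa.
n = 1090/218.9 = 4.980.

n = 4.98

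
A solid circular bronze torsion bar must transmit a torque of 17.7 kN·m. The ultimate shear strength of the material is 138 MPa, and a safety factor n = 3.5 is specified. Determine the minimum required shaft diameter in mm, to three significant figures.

d = 132 mm

Allowable shear stress τ_allow = 138/3.5 = 39.43 MPa.
For a solid shaft τ = 16T/(πd³), so d³ = 16T/(π τ_allow) = 16×1.7700×10^7/(π×39.43) = 2.286×10^6 mm³.
d = (2.286×10^6)^(1/3) = 131.7 mm.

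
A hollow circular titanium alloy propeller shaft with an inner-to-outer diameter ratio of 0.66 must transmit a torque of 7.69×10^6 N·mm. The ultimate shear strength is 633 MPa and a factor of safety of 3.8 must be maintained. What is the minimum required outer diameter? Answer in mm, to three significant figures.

τ_allow = 633/3.8 = 166.6 MPa.
For a hollow shaft τ = 16T/[πd_o³(1−k⁴)] with k = 0.66, so 1−k⁴ = 0.8103.
d_o³ = 16T/[π τ_allow (1−k⁴)] = 16×7690000/(π×166.6×0.8103) = 290200 mm³.
d_o = 66.20 mm.

d_o = 66.2 mm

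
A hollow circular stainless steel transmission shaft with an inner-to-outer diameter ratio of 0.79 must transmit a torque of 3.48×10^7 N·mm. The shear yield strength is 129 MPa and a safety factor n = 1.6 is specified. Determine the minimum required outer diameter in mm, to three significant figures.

d_o = 153 mm

τ_allow = 129/1.6 = 80.62 MPa.
For a hollow shaft τ = 16T/[πd_o³(1−k⁴)] with k = 0.79, so 1−k⁴ = 0.6105.
d_o³ = 16T/[π τ_allow (1−k⁴)] = 16×3.4800×10^7/(π×80.62×0.6105) = 3.601×10^6 mm³.
d_o = 153.3 mm.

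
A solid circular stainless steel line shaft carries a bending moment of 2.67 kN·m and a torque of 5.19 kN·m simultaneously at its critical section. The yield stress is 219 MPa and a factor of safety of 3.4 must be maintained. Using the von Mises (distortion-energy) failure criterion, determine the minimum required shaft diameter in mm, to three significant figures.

d = 93.9 mm

σ_allow = σ_y/n = 219/3.4 = 64.41 MPa.
For a solid shaft σ_b = 32M/(πd³) and τ = 16T/(πd³), so the von Mises stress is σ' = (16/πd³)·√(4M²+3T²).
√(4M²+3T²) = √(4×(2.670×10^6)² + 3×(5.190×10^6)²) = 1.046×10^7 N·mm.
d³ = 16×1.046×10^7/(π×64.41) = 826700 mm³.
d = 93.85 mm.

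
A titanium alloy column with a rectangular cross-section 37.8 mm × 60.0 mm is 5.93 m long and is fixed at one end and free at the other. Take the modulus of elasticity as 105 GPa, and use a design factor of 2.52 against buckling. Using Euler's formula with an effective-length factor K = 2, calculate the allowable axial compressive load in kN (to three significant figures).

P_allow = 0.790 kN

Buckling occurs about the weak axis: I_min = h·b³/12 = 60.0×37.8³/12 = 270100 mm⁴ (b = 37.8 mm is the smaller dimension).
Effective length L_e = KL = 2×5.93 m = 11860 mm.
Euler critical load P_cr = π²EI/L_e² = π²×105000×270100/11860² = 1990 N.
P_allow = P_cr/n = 1990/2.52 = 789.5 N.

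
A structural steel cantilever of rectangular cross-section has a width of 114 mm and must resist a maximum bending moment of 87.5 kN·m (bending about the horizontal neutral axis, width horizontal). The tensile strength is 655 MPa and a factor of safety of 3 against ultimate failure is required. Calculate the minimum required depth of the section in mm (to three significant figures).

σ_allow = 655/3 = 218.3 MPa.
For a rectangular section σ = 6M/(bh²), so h² = 6M/(b σ_allow) = 6×8.7500×10^7/(114×218.3) = 21090 mm².
h = 145.2 mm.

h = 145 mm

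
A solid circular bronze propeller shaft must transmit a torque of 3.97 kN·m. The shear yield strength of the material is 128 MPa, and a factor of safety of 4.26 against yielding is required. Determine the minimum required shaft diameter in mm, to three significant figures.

Allowable shear stress τ_allow = 128/4.26 = 30.05 MPa.
For a solid shaft τ = 16T/(πd³), so d³ = 16T/(π τ_allow) = 16×3970000/(π×30.05) = 672900 mm³.
d = (672900)^(1/3) = 87.63 mm.

d = 87.6 mm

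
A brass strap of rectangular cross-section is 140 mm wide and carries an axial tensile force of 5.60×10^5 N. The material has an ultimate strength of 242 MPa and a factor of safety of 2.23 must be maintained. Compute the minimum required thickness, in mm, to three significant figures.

t = 36.9 mm

σ_allow = 242/2.23 = 108.5 MPa.
Required area A = F/σ_allow = 560000/108.5 = 5160 mm².
t = A/w = 5160/140 = 36.86 mm.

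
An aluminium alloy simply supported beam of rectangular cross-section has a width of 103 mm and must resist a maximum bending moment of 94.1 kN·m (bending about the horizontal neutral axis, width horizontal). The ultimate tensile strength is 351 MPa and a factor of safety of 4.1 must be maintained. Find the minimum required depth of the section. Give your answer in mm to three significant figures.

σ_allow = 351/4.1 = 85.61 MPa.
For a rectangular section σ = 6M/(bh²), so h² = 6M/(b σ_allow) = 6×9.4100×10^7/(103×85.61) = 64030 mm².
h = 253.0 mm.

h = 253 mm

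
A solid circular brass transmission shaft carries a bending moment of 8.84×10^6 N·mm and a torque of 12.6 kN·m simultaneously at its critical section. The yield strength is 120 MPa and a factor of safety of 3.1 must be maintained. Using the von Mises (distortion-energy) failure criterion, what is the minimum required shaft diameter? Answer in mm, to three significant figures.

d = 155 mm

σ_allow = σ_y/n = 120/3.1 = 38.71 MPa.
For a solid shaft σ_b = 32M/(πd³) and τ = 16T/(πd³), so the von Mises stress is σ' = (16/πd³)·√(4M²+3T²).
√(4M²+3T²) = √(4×(8.840×10^6)² + 3×(1.260×10^7)²) = 2.809×10^7 N·mm.
d³ = 16×2.809×10^7/(π×38.71) = 3.695×10^6 mm³.
d = 154.6 mm.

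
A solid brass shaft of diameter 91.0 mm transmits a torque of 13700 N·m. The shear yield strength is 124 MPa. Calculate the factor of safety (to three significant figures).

n = 1.34

τ = 16T/(πd³) = 16×1.3700×10^7/(π×91.0³) = 92.59 MPa.
n = τ_limit/τ = 124/92.59 = 1.339.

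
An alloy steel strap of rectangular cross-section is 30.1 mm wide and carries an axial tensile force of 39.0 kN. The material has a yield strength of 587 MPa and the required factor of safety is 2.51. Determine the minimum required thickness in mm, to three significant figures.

σ_allow = 587/2.51 = 233.9 MPa.
Required area A = F/σ_allow = 39000/233.9 = 166.8 mm².
t = A/w = 166.8/30.1 = 5.540 mm.

t = 5.54 mm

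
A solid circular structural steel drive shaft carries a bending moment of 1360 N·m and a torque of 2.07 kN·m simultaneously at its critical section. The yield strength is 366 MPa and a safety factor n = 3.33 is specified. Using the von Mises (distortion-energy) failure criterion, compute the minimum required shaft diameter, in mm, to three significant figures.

d = 59.3 mm

σ_allow = σ_y/n = 366/3.33 = 109.9 MPa.
For a solid shaft σ_b = 32M/(πd³) and τ = 16T/(πd³), so the von Mises stress is σ' = (16/πd³)·√(4M²+3T²).
√(4M²+3T²) = √(4×(1.360×10^6)² + 3×(2.070×10^6)²) = 4.500×10^6 N·mm.
d³ = 16×4.500×10^6/(π×109.9) = 208500 mm³.
d = 59.30 mm.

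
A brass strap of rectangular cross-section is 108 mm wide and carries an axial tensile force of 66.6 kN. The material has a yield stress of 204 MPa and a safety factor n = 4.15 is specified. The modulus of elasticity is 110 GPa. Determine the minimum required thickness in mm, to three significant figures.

t = 12.5 mm

σ_allow = 204/4.15 = 49.16 MPa.
Required area A = F/σ_allow = 66600/49.16 = 1355 mm².
t = A/w = 1355/108 = 12.54 mm.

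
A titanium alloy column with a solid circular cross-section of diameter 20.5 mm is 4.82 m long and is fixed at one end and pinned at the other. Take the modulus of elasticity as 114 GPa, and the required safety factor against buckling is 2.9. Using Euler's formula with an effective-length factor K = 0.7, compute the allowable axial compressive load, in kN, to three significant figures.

P_allow = 0.295 kN

I = πd⁴/64 = π×20.5⁴/64 = 8669 mm⁴.
Effective length L_e = KL = 0.7×4.82 m = 3374 mm.
Euler critical load P_cr = π²EI/L_e² = π²×114000×8669/3374² = 856.8 N.
P_allow = P_cr/n = 856.8/2.9 = 295.5 N.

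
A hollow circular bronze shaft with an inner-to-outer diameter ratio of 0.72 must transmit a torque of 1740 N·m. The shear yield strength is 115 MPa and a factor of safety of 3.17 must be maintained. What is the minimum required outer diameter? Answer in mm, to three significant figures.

d_o = 69.4 mm

τ_allow = 115/3.17 = 36.28 MPa.
For a hollow shaft τ = 16T/[πd_o³(1−k⁴)] with k = 0.72, so 1−k⁴ = 0.7313.
d_o³ = 16T/[π τ_allow (1−k⁴)] = 16×1740000/(π×36.28×0.7313) = 334000 mm³.
d_o = 69.39 mm.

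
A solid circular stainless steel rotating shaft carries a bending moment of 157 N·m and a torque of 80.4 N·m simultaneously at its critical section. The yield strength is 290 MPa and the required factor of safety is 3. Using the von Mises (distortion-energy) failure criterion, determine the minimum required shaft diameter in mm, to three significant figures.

σ_allow = σ_y/n = 290/3 = 96.67 MPa.
For a solid shaft σ_b = 32M/(πd³) and τ = 16T/(πd³), so the von Mises stress is σ' = (16/πd³)·√(4M²+3T²).
√(4M²+3T²) = √(4×(157000)² + 3×(80400)²) = 343500 N·mm.
d³ = 16×343500/(π×96.67) = 18100 mm³.
d = 26.25 mm.

d = 26.3 mm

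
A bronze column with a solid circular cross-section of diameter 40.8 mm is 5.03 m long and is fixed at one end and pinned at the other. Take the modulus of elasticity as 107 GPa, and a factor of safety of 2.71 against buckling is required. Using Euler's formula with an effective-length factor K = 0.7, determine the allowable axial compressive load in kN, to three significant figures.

P_allow = 4.28 kN

I = πd⁴/64 = π×40.8⁴/64 = 136000 mm⁴.
Effective length L_e = KL = 0.7×5.03 m = 3521 mm.
Euler critical load P_cr = π²EI/L_e² = π²×107000×136000/3521² = 11590 N.
P_allow = P_cr/n = 11590/2.71 = 4276 N.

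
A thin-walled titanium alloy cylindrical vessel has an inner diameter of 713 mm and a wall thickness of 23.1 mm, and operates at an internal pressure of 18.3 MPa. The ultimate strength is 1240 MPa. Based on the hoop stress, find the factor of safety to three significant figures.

n = 4.39

σ_h = pD/(2t) = 18.3×713/(2×23.1) = 282.4 MPa.
n = 1240/282.4 = 4.391.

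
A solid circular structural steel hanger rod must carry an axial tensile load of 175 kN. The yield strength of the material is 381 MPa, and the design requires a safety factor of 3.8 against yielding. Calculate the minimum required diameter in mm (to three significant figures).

d = 47.1 mm

Allowable stress σ_allow = 381/3.8 = 100.3 MPa.
Required area A = F/σ_allow = 175000/100.3 = 1745 mm².
A = πd²/4 → d = √(4A/π) = 47.14 mm.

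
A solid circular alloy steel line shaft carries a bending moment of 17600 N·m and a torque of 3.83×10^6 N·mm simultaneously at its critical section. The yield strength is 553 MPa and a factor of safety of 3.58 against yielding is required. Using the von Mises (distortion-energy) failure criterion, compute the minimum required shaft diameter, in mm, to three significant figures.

σ_allow = σ_y/n = 553/3.58 = 154.5 MPa.
For a solid shaft σ_b = 32M/(πd³) and τ = 16T/(πd³), so the von Mises stress is σ' = (16/πd³)·√(4M²+3T²).
√(4M²+3T²) = √(4×(1.760×10^7)² + 3×(3.830×10^6)²) = 3.582×10^7 N·mm.
d³ = 16×3.582×10^7/(π×154.5) = 1.181×10^6 mm³.
d = 105.7 mm.

d = 106 mm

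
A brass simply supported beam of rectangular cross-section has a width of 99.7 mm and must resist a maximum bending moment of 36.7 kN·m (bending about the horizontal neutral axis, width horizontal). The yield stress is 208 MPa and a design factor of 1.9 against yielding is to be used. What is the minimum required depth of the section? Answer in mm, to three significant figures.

h = 142 mm

σ_allow = 208/1.9 = 109.5 MPa.
For a rectangular section σ = 6M/(bh²), so h² = 6M/(b σ_allow) = 6×3.6700×10^7/(99.7×109.5) = 20170 mm².
h = 142.0 mm.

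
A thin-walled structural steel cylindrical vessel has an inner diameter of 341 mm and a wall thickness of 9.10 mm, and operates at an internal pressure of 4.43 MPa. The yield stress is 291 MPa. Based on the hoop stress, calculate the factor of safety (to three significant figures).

n = 3.51

σ_h = pD/(2t) = 4.43×341/(2×9.10) = 83.00 MPa.
n = 291/83.00 = 3.506.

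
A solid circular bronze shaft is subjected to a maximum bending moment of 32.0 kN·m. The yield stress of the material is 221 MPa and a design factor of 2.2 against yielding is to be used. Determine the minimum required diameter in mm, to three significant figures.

σ_allow = 221/2.2 = 100.5 MPa.
For a solid circular section σ = 32M/(πd³), so d³ = 32M/(π σ_allow) = 32×3.2000×10^7/(π×100.5) = 3.245×10^6 mm³.
d = 148.0 mm.

d = 148 mm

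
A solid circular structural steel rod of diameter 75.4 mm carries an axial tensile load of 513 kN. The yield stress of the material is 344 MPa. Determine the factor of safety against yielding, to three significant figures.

A = πd²/4 = 4465 mm².
σ = F/A = 513000/4465 = 114.9 MPa.
n = 344/114.9 = 2.994.

n = 2.99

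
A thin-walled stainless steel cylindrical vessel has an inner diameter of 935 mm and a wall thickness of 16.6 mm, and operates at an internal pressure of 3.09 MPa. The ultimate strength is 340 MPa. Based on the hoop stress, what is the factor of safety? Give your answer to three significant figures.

σ_h = pD/(2t) = 3.09×935/(2×16.6) = 87.02 MPa.
n = 340/87.02 = 3.907.

n = 3.91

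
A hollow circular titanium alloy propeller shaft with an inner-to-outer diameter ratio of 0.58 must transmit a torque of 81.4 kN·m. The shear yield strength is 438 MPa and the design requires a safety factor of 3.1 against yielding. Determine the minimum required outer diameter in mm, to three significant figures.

d_o = 149 mm

τ_allow = 438/3.1 = 141.3 MPa.
For a hollow shaft τ = 16T/[πd_o³(1−k⁴)] with k = 0.58, so 1−k⁴ = 0.8868.
d_o³ = 16T/[π τ_allow (1−k⁴)] = 16×8.1400×10^7/(π×141.3×0.8868) = 3.309×10^6 mm³.
d_o = 149.0 mm.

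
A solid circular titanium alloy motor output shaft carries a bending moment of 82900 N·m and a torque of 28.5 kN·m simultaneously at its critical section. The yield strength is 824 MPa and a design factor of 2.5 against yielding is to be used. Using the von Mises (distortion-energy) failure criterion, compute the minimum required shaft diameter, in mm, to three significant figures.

σ_allow = σ_y/n = 824/2.5 = 329.6 MPa.
For a solid shaft σ_b = 32M/(πd³) and τ = 16T/(πd³), so the von Mises stress is σ' = (16/πd³)·√(4M²+3T²).
√(4M²+3T²) = √(4×(8.290×10^7)² + 3×(2.850×10^7)²) = 1.730×10^8 N·mm.
d³ = 16×1.730×10^8/(π×329.6) = 2.673×10^6 mm³.
d = 138.8 mm.

d = 139 mm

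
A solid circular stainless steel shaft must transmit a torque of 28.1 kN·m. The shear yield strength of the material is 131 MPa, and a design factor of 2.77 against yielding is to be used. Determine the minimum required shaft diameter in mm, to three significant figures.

d = 145 mm

Allowable shear stress τ_allow = 131/2.77 = 47.29 MPa.
For a solid shaft τ = 16T/(πd³), so d³ = 16T/(π τ_allow) = 16×2.8100×10^7/(π×47.29) = 3.026×10^6 mm³.
d = (3.026×10^6)^(1/3) = 144.6 mm.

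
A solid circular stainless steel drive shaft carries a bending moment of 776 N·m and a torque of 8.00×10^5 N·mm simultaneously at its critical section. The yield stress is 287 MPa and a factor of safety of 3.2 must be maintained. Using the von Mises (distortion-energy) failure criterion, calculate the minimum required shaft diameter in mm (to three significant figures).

σ_allow = σ_y/n = 287/3.2 = 89.69 MPa.
For a solid shaft σ_b = 32M/(πd³) and τ = 16T/(πd³), so the von Mises stress is σ' = (16/πd³)·√(4M²+3T²).
√(4M²+3T²) = √(4×(776000)² + 3×(800000)²) = 2.081×10^6 N·mm.
d³ = 16×2.081×10^6/(π×89.69) = 118100 mm³.
d = 49.07 mm.

d = 49.1 mm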